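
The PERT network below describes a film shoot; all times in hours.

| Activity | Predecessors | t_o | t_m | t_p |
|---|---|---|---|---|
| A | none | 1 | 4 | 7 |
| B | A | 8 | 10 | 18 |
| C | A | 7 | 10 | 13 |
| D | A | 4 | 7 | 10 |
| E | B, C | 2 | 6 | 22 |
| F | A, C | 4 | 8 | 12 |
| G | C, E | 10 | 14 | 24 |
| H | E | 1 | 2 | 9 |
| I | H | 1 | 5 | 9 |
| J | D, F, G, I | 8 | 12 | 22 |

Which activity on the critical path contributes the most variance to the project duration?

E

te_A = (1 + 4·4 + 7)/6 = 24/6 = 4; σ²_A = ((7−1)/6)² = 1.000
te_B = (8 + 4·10 + 18)/6 = 66/6 = 11; σ²_B = ((18−8)/6)² = 2.778
te_C = (7 + 4·10 + 13)/6 = 60/6 = 10; σ²_C = ((13−7)/6)² = 1.000
te_D = (4 + 4·7 + 10)/6 = 42/6 = 7; σ²_D = ((10−4)/6)² = 1.000
te_E = (2 + 4·6 + 22)/6 = 48/6 = 8; σ²_E = ((22−2)/6)² = 11.111
te_F = (4 + 4·8 + 12)/6 = 48/6 = 8; σ²_F = ((12−4)/6)² = 1.778
te_G = (10 + 4·14 + 24)/6 = 90/6 = 15; σ²_G = ((24−10)/6)² = 5.444
te_H = (1 + 4·2 + 9)/6 = 18/6 = 3; σ²_H = ((9−1)/6)² = 1.778
te_I = (1 + 4·5 + 9)/6 = 30/6 = 5; σ²_I = ((9−1)/6)² = 1.778
te_J = (8 + 4·12 + 22)/6 = 78/6 = 13; σ²_J = ((22−8)/6)² = 5.444

Forward pass:
ES_A = 0; EF_A = 4
ES_B = 4; EF_B = 4+11 = 15
ES_C = 4; EF_C = 4+10 = 14
ES_D = 4; EF_D = 4+7 = 11
ES_E = max(EF_B=15, EF_C=14) = 15; EF_E = 15+8 = 23
ES_F = max(EF_A=4, EF_C=14) = 14; EF_F = 14+8 = 22
ES_G = max(EF_C=14, EF_E=23) = 23; EF_G = 23+15 = 38
ES_H = 23; EF_H = 23+3 = 26
ES_I = 26; EF_I = 26+5 = 31
ES_J = max(EF_D=11, EF_F=22, EF_G=38, EF_I=31) = 38; EF_J = 38+13 = 51
Expected project duration μ = 51 hours. Critical path: A → B → E → G → J.

Variances on critical path: σ²_A=1.000, σ²_B=2.778, σ²_E=11.111, σ²_G=5.444, σ²_J=5.444.
Largest is σ²_E = 11.111.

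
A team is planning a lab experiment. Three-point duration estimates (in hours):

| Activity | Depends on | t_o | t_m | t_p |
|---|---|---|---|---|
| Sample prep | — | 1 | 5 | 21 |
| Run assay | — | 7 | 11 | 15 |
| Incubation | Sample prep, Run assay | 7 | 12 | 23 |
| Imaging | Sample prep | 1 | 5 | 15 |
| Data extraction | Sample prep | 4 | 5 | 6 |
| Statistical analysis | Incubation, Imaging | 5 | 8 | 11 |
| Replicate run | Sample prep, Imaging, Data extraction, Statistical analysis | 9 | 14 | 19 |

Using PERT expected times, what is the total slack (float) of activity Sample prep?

4 hours

te_Sample prep = (1 + 4·5 + 21)/6 = 42/6 = 7
te_Run assay = (7 + 4·11 + 15)/6 = 66/6 = 11
te_Incubation = (7 + 4·12 + 23)/6 = 78/6 = 13
te_Imaging = (1 + 4·5 + 15)/6 = 36/6 = 6
te_Data extraction = (4 + 4·5 + 6)/6 = 30/6 = 5
te_Statistical analysis = (5 + 4·8 + 11)/6 = 48/6 = 8
te_Replicate run = (9 + 4·14 + 19)/6 = 84/6 = 14

Forward pass:
ES_Sample prep = 0; EF_Sample prep = 7
ES_Run assay = 0; EF_Run assay = 11
ES_Incubation = max(EF_Sample prep=7, EF_Run assay=11) = 11; EF_Incubation = 11+13 = 24
ES_Imaging = 7; EF_Imaging = 7+6 = 13
ES_Data extraction = 7; EF_Data extraction = 7+5 = 12
ES_Statistical analysis = max(EF_Incubation=24, EF_Imaging=13) = 24; EF_Statistical analysis = 24+8 = 32
ES_Replicate run = max(EF_Sample prep=7, EF_Imaging=13, EF_Data extraction=12, EF_Statistical analysis=32) = 32; EF_Replicate run = 32+14 = 46
Expected project duration μ = 46 hours. Critical path: Run assay → Incubation → Statistical analysis → Replicate run.

Backward pass:
LF_Replicate run = 46; LS_Replicate run = 46−14 = 32
LF_Statistical analysis = LS_Replicate run = 32; LS_Statistical analysis = 32−8 = 24
LF_Data extraction = LS_Replicate run = 32; LS_Data extraction = 32−5 = 27
LF_Imaging = min(LS_Statistical analysis=24, LS_Replicate run=32) = 24; LS_Imaging = 24−6 = 18
LF_Incubation = LS_Statistical analysis = 24; LS_Incubation = 24−13 = 11
LF_Run assay = LS_Incubation = 11; LS_Run assay = 11−11 = 0
LF_Sample prep = min(LS_Incubation=11, LS_Imaging=18, LS_Data extraction=27, LS_Replicate run=32) = 11; LS_Sample prep = 11−7 = 4
Slack_Sample prep = LS_Sample prep − ES_Sample prep = 4 − 0 = 4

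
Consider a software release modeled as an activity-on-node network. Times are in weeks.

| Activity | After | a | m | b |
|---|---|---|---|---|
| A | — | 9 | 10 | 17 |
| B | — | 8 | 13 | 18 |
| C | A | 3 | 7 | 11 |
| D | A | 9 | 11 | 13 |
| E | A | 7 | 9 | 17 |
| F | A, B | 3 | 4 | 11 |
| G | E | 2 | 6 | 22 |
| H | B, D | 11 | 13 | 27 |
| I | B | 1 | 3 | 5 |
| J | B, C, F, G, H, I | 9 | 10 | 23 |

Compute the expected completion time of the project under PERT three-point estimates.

49 weeks

te_A = (9 + 4·10 + 17)/6 = 66/6 = 11
te_B = (8 + 4·13 + 18)/6 = 78/6 = 13
te_C = (3 + 4·7 + 11)/6 = 42/6 = 7
te_D = (9 + 4·11 + 13)/6 = 66/6 = 11
te_E = (7 + 4·9 + 17)/6 = 60/6 = 10
te_F = (3 + 4·4 + 11)/6 = 30/6 = 5
te_G = (2 + 4·6 + 22)/6 = 48/6 = 8
te_H = (11 + 4·13 + 27)/6 = 90/6 = 15
te_I = (1 + 4·3 + 5)/6 = 18/6 = 3
te_J = (9 + 4·10 + 23)/6 = 72/6 = 12

Forward pass:
ES_A = 0; EF_A = 11
ES_B = 0; EF_B = 13
ES_C = 11; EF_C = 11+7 = 18
ES_D = 11; EF_D = 11+11 = 22
ES_E = 11; EF_E = 11+10 = 21
ES_F = max(EF_A=11, EF_B=13) = 13; EF_F = 13+5 = 18
ES_G = 21; EF_G = 21+8 = 29
ES_H = max(EF_B=13, EF_D=22) = 22; EF_H = 22+15 = 37
ES_I = 13; EF_I = 13+3 = 16
ES_J = max(EF_B=13, EF_C=18, EF_F=18, EF_G=29, EF_H=37, EF_I=16) = 37; EF_J = 37+12 = 49
Expected project duration μ = 49 weeks. Critical path: A → D → H → J.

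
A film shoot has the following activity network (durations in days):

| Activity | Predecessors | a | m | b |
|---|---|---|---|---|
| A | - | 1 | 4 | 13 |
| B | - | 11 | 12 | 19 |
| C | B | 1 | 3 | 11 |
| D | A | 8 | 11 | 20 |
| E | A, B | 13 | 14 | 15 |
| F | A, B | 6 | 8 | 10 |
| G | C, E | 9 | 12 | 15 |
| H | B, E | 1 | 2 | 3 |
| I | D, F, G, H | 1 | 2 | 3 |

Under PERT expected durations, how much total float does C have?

10 days

te_A = (1 + 4·4 + 13)/6 = 30/6 = 5
te_B = (11 + 4·12 + 19)/6 = 78/6 = 13
te_C = (1 + 4·3 + 11)/6 = 24/6 = 4
te_D = (8 + 4·11 + 20)/6 = 72/6 = 12
te_E = (13 + 4·14 + 15)/6 = 84/6 = 14
te_F = (6 + 4·8 + 10)/6 = 48/6 = 8
te_G = (9 + 4·12 + 15)/6 = 72/6 = 12
te_H = (1 + 4·2 + 3)/6 = 12/6 = 2
te_I = (1 + 4·2 + 3)/6 = 12/6 = 2

Forward pass:
ES_A = 0; EF_A = 5
ES_B = 0; EF_B = 13
ES_C = 13; EF_C = 13+4 = 17
ES_D = 5; EF_D = 5+12 = 17
ES_E = max(EF_A=5, EF_B=13) = 13; EF_E = 13+14 = 27
ES_F = max(EF_A=5, EF_B=13) = 13; EF_F = 13+8 = 21
ES_G = max(EF_C=17, EF_E=27) = 27; EF_G = 27+12 = 39
ES_H = max(EF_B=13, EF_E=27) = 27; EF_H = 27+2 = 29
ES_I = max(EF_D=17, EF_F=21, EF_G=39, EF_H=29) = 39; EF_I = 39+2 = 41
Expected project duration μ = 41 days. Critical path: B → E → G → I.

Backward pass:
LF_I = 41; LS_I = 41−2 = 39
LF_H = LS_I = 39; LS_H = 39−2 = 37
LF_G = LS_I = 39; LS_G = 39−12 = 27
LF_F = LS_I = 39; LS_F = 39−8 = 31
LF_E = min(LS_G=27, LS_H=37) = 27; LS_E = 27−14 = 13
LF_D = LS_I = 39; LS_D = 39−12 = 27
LF_C = LS_G = 27; LS_C = 27−4 = 23
LF_B = min(LS_C=23, LS_E=13, LS_F=31, LS_H=37) = 13; LS_B = 13−13 = 0
LF_A = min(LS_D=27, LS_E=13, LS_F=31) = 13; LS_A = 13−5 = 8
Slack_C = LS_C − ES_C = 23 − 13 = 10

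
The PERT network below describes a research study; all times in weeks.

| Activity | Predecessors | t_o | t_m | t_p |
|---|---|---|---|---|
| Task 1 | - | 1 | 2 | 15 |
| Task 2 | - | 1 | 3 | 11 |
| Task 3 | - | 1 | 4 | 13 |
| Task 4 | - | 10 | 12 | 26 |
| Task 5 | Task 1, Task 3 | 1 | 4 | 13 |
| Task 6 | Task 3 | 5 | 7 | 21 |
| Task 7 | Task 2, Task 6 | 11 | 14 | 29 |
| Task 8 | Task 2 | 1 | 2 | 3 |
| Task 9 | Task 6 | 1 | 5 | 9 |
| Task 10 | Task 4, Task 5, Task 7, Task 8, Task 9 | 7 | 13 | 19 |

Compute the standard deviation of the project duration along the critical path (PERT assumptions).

te_Task 1 = (1 + 4·2 + 15)/6 = 24/6 = 4; σ²_Task 1 = ((15−1)/6)² = 5.444
te_Task 2 = (1 + 4·3 + 11)/6 = 24/6 = 4; σ²_Task 2 = ((11−1)/6)² = 2.778
te_Task 3 = (1 + 4·4 + 13)/6 = 30/6 = 5; σ²_Task 3 = ((13−1)/6)² = 4.000
te_Task 4 = (10 + 4·12 + 26)/6 = 84/6 = 14; σ²_Task 4 = ((26−10)/6)² = 7.111
te_Task 5 = (1 + 4·4 + 13)/6 = 30/6 = 5; σ²_Task 5 = ((13−1)/6)² = 4.000
te_Task 6 = (5 + 4·7 + 21)/6 = 54/6 = 9; σ²_Task 6 = ((21−5)/6)² = 7.111
te_Task 7 = (11 + 4·14 + 29)/6 = 96/6 = 16; σ²_Task 7 = ((29−11)/6)² = 9.000
te_Task 8 = (1 + 4·2 + 3)/6 = 12/6 = 2; σ²_Task 8 = ((3−1)/6)² = 0.111
te_Task 9 = (1 + 4·5 + 9)/6 = 30/6 = 5; σ²_Task 9 = ((9−1)/6)² = 1.778
te_Task 10 = (7 + 4·13 + 19)/6 = 78/6 = 13; σ²_Task 10 = ((19−7)/6)² = 4.000

Forward pass:
ES_Task 1 = 0; EF_Task 1 = 4
ES_Task 2 = 0; EF_Task 2 = 4
ES_Task 3 = 0; EF_Task 3 = 5
ES_Task 4 = 0; EF_Task 4 = 14
ES_Task 5 = max(EF_Task 1=4, EF_Task 3=5) = 5; EF_Task 5 = 5+5 = 10
ES_Task 6 = 5; EF_Task 6 = 5+9 = 14
ES_Task 7 = max(EF_Task 2=4, EF_Task 6=14) = 14; EF_Task 7 = 14+16 = 30
ES_Task 8 = 4; EF_Task 8 = 4+2 = 6
ES_Task 9 = 14; EF_Task 9 = 14+5 = 19
ES_Task 10 = max(EF_Task 4=14, EF_Task 5=10, EF_Task 7=30, EF_Task 8=6, EF_Task 9=19) = 30; EF_Task 10 = 30+13 = 43
Expected project duration μ = 43 weeks. Critical path: Task 3 → Task 6 → Task 7 → Task 10.

Variance along critical path = 4.000 + 7.111 + 9.000 + 4.000 = 24.111
σ = √24.111 = 4.910 weeks

4.91 weeks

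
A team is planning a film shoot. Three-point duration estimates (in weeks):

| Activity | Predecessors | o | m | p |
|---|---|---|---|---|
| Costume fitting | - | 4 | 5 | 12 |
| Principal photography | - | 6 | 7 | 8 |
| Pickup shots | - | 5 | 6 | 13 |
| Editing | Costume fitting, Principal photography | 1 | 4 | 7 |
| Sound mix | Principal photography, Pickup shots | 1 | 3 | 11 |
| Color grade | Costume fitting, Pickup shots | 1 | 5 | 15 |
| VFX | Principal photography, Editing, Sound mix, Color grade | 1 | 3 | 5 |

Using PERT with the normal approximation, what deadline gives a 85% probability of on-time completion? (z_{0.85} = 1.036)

te_Costume fitting = (4 + 4·5 + 12)/6 = 36/6 = 6; σ²_Costume fitting = ((12−4)/6)² = 1.778
te_Principal photography = (6 + 4·7 + 8)/6 = 42/6 = 7; σ²_Principal photography = ((8−6)/6)² = 0.111
te_Pickup shots = (5 + 4·6 + 13)/6 = 42/6 = 7; σ²_Pickup shots = ((13−5)/6)² = 1.778
te_Editing = (1 + 4·4 + 7)/6 = 24/6 = 4; σ²_Editing = ((7−1)/6)² = 1.000
te_Sound mix = (1 + 4·3 + 11)/6 = 24/6 = 4; σ²_Sound mix = ((11−1)/6)² = 2.778
te_Color grade = (1 + 4·5 + 15)/6 = 36/6 = 6; σ²_Color grade = ((15−1)/6)² = 5.444
te_VFX = (1 + 4·3 + 5)/6 = 18/6 = 3; σ²_VFX = ((5−1)/6)² = 0.444

Forward pass:
ES_Costume fitting = 0; EF_Costume fitting = 6
ES_Principal photography = 0; EF_Principal photography = 7
ES_Pickup shots = 0; EF_Pickup shots = 7
ES_Editing = max(EF_Costume fitting=6, EF_Principal photography=7) = 7; EF_Editing = 7+4 = 11
ES_Sound mix = max(EF_Principal photography=7, EF_Pickup shots=7) = 7; EF_Sound mix = 7+4 = 11
ES_Color grade = max(EF_Costume fitting=6, EF_Pickup shots=7) = 7; EF_Color grade = 7+6 = 13
ES_VFX = max(EF_Principal photography=7, EF_Editing=11, EF_Sound mix=11, EF_Color grade=13) = 13; EF_VFX = 13+3 = 16
Expected project duration μ = 16 weeks. Critical path: Pickup shots → Color grade → VFX.

Variance along critical path = 1.778 + 5.444 + 0.444 = 7.667; σ = 2.769 weeks.
D = μ + z·σ = 16 + 1.036·2.769 = 18.9 weeks

18.9 weeks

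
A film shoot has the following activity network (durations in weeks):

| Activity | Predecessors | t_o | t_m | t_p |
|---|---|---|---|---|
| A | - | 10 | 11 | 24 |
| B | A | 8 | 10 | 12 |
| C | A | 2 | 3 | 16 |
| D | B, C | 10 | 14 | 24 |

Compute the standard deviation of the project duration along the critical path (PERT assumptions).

3.37 weeks

te_A = (10 + 4·11 + 24)/6 = 78/6 = 13; σ²_A = ((24−10)/6)² = 5.444
te_B = (8 + 4·10 + 12)/6 = 60/6 = 10; σ²_B = ((12−8)/6)² = 0.444
te_C = (2 + 4·3 + 16)/6 = 30/6 = 5; σ²_C = ((16−2)/6)² = 5.444
te_D = (10 + 4·14 + 24)/6 = 90/6 = 15; σ²_D = ((24−10)/6)² = 5.444

Forward pass:
ES_A = 0; EF_A = 13
ES_B = 13; EF_B = 13+10 = 23
ES_C = 13; EF_C = 13+5 = 18
ES_D = max(EF_B=23, EF_C=18) = 23; EF_D = 23+15 = 38
Expected project duration μ = 38 weeks. Critical path: A → B → D.

Variance along critical path = 5.444 + 0.444 + 5.444 = 11.333
σ = √11.333 = 3.367 weeks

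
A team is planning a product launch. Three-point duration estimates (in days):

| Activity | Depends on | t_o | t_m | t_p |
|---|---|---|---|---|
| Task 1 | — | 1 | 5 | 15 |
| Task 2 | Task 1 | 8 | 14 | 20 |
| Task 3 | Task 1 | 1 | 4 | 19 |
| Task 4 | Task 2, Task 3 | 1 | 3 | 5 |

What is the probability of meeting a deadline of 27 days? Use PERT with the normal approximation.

te_Task 1 = (1 + 4·5 + 15)/6 = 36/6 = 6; σ²_Task 1 = ((15−1)/6)² = 5.444
te_Task 2 = (8 + 4·14 + 20)/6 = 84/6 = 14; σ²_Task 2 = ((20−8)/6)² = 4.000
te_Task 3 = (1 + 4·4 + 19)/6 = 36/6 = 6; σ²_Task 3 = ((19−1)/6)² = 9.000
te_Task 4 = (1 + 4·3 + 5)/6 = 18/6 = 3; σ²_Task 4 = ((5−1)/6)² = 0.444

Forward pass:
ES_Task 1 = 0; EF_Task 1 = 6
ES_Task 2 = 6; EF_Task 2 = 6+14 = 20
ES_Task 3 = 6; EF_Task 3 = 6+6 = 12
ES_Task 4 = max(EF_Task 2=20, EF_Task 3=12) = 20; EF_Task 4 = 20+3 = 23
Expected project duration μ = 23 days. Critical path: Task 1 → Task 2 → Task 4.

Variance along critical path = 5.444 + 4.000 + 0.444 = 9.889; σ = √9.889 = 3.145 days.
Z = (27 − 23) / 3.145 = 1.272
P(T ≤ 27) = Φ(1.272) ≈ 0.898

0.898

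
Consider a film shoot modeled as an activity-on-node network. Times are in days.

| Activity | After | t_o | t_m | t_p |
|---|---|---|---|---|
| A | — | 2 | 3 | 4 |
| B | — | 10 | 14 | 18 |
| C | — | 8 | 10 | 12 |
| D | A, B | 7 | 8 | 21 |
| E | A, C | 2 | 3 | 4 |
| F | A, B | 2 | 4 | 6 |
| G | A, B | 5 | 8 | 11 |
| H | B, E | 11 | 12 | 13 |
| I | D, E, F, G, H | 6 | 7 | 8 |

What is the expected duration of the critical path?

te_A = (2 + 4·3 + 4)/6 = 18/6 = 3
te_B = (10 + 4·14 + 18)/6 = 84/6 = 14
te_C = (8 + 4·10 + 12)/6 = 60/6 = 10
te_D = (7 + 4·8 + 21)/6 = 60/6 = 10
te_E = (2 + 4·3 + 4)/6 = 18/6 = 3
te_F = (2 + 4·4 + 6)/6 = 24/6 = 4
te_G = (5 + 4·8 + 11)/6 = 48/6 = 8
te_H = (11 + 4·12 + 13)/6 = 72/6 = 12
te_I = (6 + 4·7 + 8)/6 = 42/6 = 7

Forward pass:
ES_A = 0; EF_A = 3
ES_B = 0; EF_B = 14
ES_C = 0; EF_C = 10
ES_D = max(EF_A=3, EF_B=14) = 14; EF_D = 14+10 = 24
ES_E = max(EF_A=3, EF_C=10) = 10; EF_E = 10+3 = 13
ES_F = max(EF_A=3, EF_B=14) = 14; EF_F = 14+4 = 18
ES_G = max(EF_A=3, EF_B=14) = 14; EF_G = 14+8 = 22
ES_H = max(EF_B=14, EF_E=13) = 14; EF_H = 14+12 = 26
ES_I = max(EF_D=24, EF_E=13, EF_F=18, EF_G=22, EF_H=26) = 26; EF_I = 26+7 = 33
Expected project duration μ = 33 days. Critical path: B → H → I.

33 days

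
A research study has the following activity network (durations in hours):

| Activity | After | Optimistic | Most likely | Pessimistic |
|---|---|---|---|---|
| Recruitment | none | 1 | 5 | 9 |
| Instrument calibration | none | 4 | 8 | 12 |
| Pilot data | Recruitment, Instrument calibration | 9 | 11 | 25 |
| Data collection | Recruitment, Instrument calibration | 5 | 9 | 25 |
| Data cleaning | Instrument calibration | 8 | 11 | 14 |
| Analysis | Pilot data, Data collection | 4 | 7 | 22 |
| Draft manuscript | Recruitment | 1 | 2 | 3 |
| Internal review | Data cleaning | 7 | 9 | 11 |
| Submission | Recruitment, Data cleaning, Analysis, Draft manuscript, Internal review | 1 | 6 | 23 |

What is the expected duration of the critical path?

38 hours

te_Recruitment = (1 + 4·5 + 9)/6 = 30/6 = 5
te_Instrument calibration = (4 + 4·8 + 12)/6 = 48/6 = 8
te_Pilot data = (9 + 4·11 + 25)/6 = 78/6 = 13
te_Data collection = (5 + 4·9 + 25)/6 = 66/6 = 11
te_Data cleaning = (8 + 4·11 + 14)/6 = 66/6 = 11
te_Analysis = (4 + 4·7 + 22)/6 = 54/6 = 9
te_Draft manuscript = (1 + 4·2 + 3)/6 = 12/6 = 2
te_Internal review = (7 + 4·9 + 11)/6 = 54/6 = 9
te_Submission = (1 + 4·6 + 23)/6 = 48/6 = 8

Forward pass:
ES_Recruitment = 0; EF_Recruitment = 5
ES_Instrument calibration = 0; EF_Instrument calibration = 8
ES_Pilot data = max(EF_Recruitment=5, EF_Instrument calibration=8) = 8; EF_Pilot data = 8+13 = 21
ES_Data collection = max(EF_Recruitment=5, EF_Instrument calibration=8) = 8; EF_Data collection = 8+11 = 19
ES_Data cleaning = 8; EF_Data cleaning = 8+11 = 19
ES_Analysis = max(EF_Pilot data=21, EF_Data collection=19) = 21; EF_Analysis = 21+9 = 30
ES_Draft manuscript = 5; EF_Draft manuscript = 5+2 = 7
ES_Internal review = 19; EF_Internal review = 19+9 = 28
ES_Submission = max(EF_Recruitment=5, EF_Data cleaning=19, EF_Analysis=30, EF_Draft manuscript=7, EF_Internal review=28) = 30; EF_Submission = 30+8 = 38
Expected project duration μ = 38 hours. Critical path: Instrument calibration → Pilot data → Analysis → Submission.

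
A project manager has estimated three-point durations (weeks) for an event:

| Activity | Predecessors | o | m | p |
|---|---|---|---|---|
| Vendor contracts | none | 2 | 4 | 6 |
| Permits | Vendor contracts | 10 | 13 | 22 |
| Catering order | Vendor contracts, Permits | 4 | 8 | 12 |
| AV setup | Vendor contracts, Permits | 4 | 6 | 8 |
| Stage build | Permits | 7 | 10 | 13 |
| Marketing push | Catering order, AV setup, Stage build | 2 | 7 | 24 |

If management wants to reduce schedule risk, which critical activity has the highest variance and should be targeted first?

te_Vendor contracts = (2 + 4·4 + 6)/6 = 24/6 = 4; σ²_Vendor contracts = ((6−2)/6)² = 0.444
te_Permits = (10 + 4·13 + 22)/6 = 84/6 = 14; σ²_Permits = ((22−10)/6)² = 4.000
te_Catering order = (4 + 4·8 + 12)/6 = 48/6 = 8; σ²_Catering order = ((12−4)/6)² = 1.778
te_AV setup = (4 + 4·6 + 8)/6 = 36/6 = 6; σ²_AV setup = ((8−4)/6)² = 0.444
te_Stage build = (7 + 4·10 + 13)/6 = 60/6 = 10; σ²_Stage build = ((13−7)/6)² = 1.000
te_Marketing push = (2 + 4·7 + 24)/6 = 54/6 = 9; σ²_Marketing push = ((24−2)/6)² = 13.444

Forward pass:
ES_Vendor contracts = 0; EF_Vendor contracts = 4
ES_Permits = 4; EF_Permits = 4+14 = 18
ES_Catering order = max(EF_Vendor contracts=4, EF_Permits=18) = 18; EF_Catering order = 18+8 = 26
ES_AV setup = max(EF_Vendor contracts=4, EF_Permits=18) = 18; EF_AV setup = 18+6 = 24
ES_Stage build = 18; EF_Stage build = 18+10 = 28
ES_Marketing push = max(EF_Catering order=26, EF_AV setup=24, EF_Stage build=28) = 28; EF_Marketing push = 28+9 = 37
Expected project duration μ = 37 weeks. Critical path: Vendor contracts → Permits → Stage build → Marketing push.

Variances on critical path: σ²_Vendor contracts=0.444, σ²_Permits=4.000, σ²_Stage build=1.000, σ²_Marketing push=13.444.
Largest is σ²_Marketing push = 13.444.

Marketing push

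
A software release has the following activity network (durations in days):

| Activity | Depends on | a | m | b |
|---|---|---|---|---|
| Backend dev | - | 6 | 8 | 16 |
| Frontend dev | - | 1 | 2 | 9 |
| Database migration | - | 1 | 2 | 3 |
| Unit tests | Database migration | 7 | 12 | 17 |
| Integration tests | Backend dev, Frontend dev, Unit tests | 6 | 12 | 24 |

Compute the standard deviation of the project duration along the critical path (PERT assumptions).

3.45 days

te_Backend dev = (6 + 4·8 + 16)/6 = 54/6 = 9; σ²_Backend dev = ((16−6)/6)² = 2.778
te_Frontend dev = (1 + 4·2 + 9)/6 = 18/6 = 3; σ²_Frontend dev = ((9−1)/6)² = 1.778
te_Database migration = (1 + 4·2 + 3)/6 = 12/6 = 2; σ²_Database migration = ((3−1)/6)² = 0.111
te_Unit tests = (7 + 4·12 + 17)/6 = 72/6 = 12; σ²_Unit tests = ((17−7)/6)² = 2.778
te_Integration tests = (6 + 4·12 + 24)/6 = 78/6 = 13; σ²_Integration tests = ((24−6)/6)² = 9.000

Forward pass:
ES_Backend dev = 0; EF_Backend dev = 9
ES_Frontend dev = 0; EF_Frontend dev = 3
ES_Database migration = 0; EF_Database migration = 2
ES_Unit tests = 2; EF_Unit tests = 2+12 = 14
ES_Integration tests = max(EF_Backend dev=9, EF_Frontend dev=3, EF_Unit tests=14) = 14; EF_Integration tests = 14+13 = 27
Expected project duration μ = 27 days. Critical path: Database migration → Unit tests → Integration tests.

Variance along critical path = 0.111 + 2.778 + 9.000 = 11.889
σ = √11.889 = 3.448 days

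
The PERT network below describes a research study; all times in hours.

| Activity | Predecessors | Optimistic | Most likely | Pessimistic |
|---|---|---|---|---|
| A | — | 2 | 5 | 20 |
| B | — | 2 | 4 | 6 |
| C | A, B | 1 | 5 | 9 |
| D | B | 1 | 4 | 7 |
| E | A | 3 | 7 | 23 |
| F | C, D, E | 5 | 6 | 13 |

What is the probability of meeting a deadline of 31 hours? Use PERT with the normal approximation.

0.956

te_A = (2 + 4·5 + 20)/6 = 42/6 = 7; σ²_A = ((20−2)/6)² = 9.000
te_B = (2 + 4·4 + 6)/6 = 24/6 = 4; σ²_B = ((6−2)/6)² = 0.444
te_C = (1 + 4·5 + 9)/6 = 30/6 = 5; σ²_C = ((9−1)/6)² = 1.778
te_D = (1 + 4·4 + 7)/6 = 24/6 = 4; σ²_D = ((7−1)/6)² = 1.000
te_E = (3 + 4·7 + 23)/6 = 54/6 = 9; σ²_E = ((23−3)/6)² = 11.111
te_F = (5 + 4·6 + 13)/6 = 42/6 = 7; σ²_F = ((13−5)/6)² = 1.778

Forward pass:
ES_A = 0; EF_A = 7
ES_B = 0; EF_B = 4
ES_C = max(EF_A=7, EF_B=4) = 7; EF_C = 7+5 = 12
ES_D = 4; EF_D = 4+4 = 8
ES_E = 7; EF_E = 7+9 = 16
ES_F = max(EF_C=12, EF_D=8, EF_E=16) = 16; EF_F = 16+7 = 23
Expected project duration μ = 23 hours. Critical path: A → E → F.

Variance along critical path = 9.000 + 11.111 + 1.778 = 21.889; σ = √21.889 = 4.679 hours.
Z = (31 − 23) / 4.679 = 1.710
P(T ≤ 31) = Φ(1.710) ≈ 0.956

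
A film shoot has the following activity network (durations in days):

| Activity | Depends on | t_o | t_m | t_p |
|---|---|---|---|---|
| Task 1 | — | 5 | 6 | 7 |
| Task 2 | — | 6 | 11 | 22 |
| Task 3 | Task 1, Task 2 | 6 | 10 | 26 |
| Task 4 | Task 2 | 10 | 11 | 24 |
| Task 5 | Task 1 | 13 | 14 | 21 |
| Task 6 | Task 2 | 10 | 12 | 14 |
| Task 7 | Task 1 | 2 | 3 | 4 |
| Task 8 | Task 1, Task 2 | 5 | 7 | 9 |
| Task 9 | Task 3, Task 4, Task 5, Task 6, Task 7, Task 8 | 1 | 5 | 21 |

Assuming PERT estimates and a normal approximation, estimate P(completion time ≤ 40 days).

0.950

te_Task 1 = (5 + 4·6 + 7)/6 = 36/6 = 6; σ²_Task 1 = ((7−5)/6)² = 0.111
te_Task 2 = (6 + 4·11 + 22)/6 = 72/6 = 12; σ²_Task 2 = ((22−6)/6)² = 7.111
te_Task 3 = (6 + 4·10 + 26)/6 = 72/6 = 12; σ²_Task 3 = ((26−6)/6)² = 11.111
te_Task 4 = (10 + 4·11 + 24)/6 = 78/6 = 13; σ²_Task 4 = ((24−10)/6)² = 5.444
te_Task 5 = (13 + 4·14 + 21)/6 = 90/6 = 15; σ²_Task 5 = ((21−13)/6)² = 1.778
te_Task 6 = (10 + 4·12 + 14)/6 = 72/6 = 12; σ²_Task 6 = ((14−10)/6)² = 0.444
te_Task 7 = (2 + 4·3 + 4)/6 = 18/6 = 3; σ²_Task 7 = ((4−2)/6)² = 0.111
te_Task 8 = (5 + 4·7 + 9)/6 = 42/6 = 7; σ²_Task 8 = ((9−5)/6)² = 0.444
te_Task 9 = (1 + 4·5 + 21)/6 = 42/6 = 7; σ²_Task 9 = ((21−1)/6)² = 11.111

Forward pass:
ES_Task 1 = 0; EF_Task 1 = 6
ES_Task 2 = 0; EF_Task 2 = 12
ES_Task 3 = max(EF_Task 1=6, EF_Task 2=12) = 12; EF_Task 3 = 12+12 = 24
ES_Task 4 = 12; EF_Task 4 = 12+13 = 25
ES_Task 5 = 6; EF_Task 5 = 6+15 = 21
ES_Task 6 = 12; EF_Task 6 = 12+12 = 24
ES_Task 7 = 6; EF_Task 7 = 6+3 = 9
ES_Task 8 = max(EF_Task 1=6, EF_Task 2=12) = 12; EF_Task 8 = 12+7 = 19
ES_Task 9 = max(EF_Task 3=24, EF_Task 4=25, EF_Task 5=21, EF_Task 6=24, EF_Task 7=9, EF_Task 8=19) = 25; EF_Task 9 = 25+7 = 32
Expected project duration μ = 32 days. Critical path: Task 2 → Task 4 → Task 9.

Variance along critical path = 7.111 + 5.444 + 11.111 = 23.667; σ = √23.667 = 4.865 days.
Z = (40 − 32) / 4.865 = 1.644
P(T ≤ 40) = Φ(1.644) ≈ 0.950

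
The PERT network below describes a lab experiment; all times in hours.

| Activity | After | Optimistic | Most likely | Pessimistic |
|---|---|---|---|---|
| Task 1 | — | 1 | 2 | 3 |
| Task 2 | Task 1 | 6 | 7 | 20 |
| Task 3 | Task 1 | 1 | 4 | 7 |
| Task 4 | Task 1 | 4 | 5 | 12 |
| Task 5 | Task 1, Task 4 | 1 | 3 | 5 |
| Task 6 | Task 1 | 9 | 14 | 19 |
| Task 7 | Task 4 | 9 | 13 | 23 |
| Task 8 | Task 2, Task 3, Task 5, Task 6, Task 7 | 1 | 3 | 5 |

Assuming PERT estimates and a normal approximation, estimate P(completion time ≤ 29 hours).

te_Task 1 = (1 + 4·2 + 3)/6 = 12/6 = 2; σ²_Task 1 = ((3−1)/6)² = 0.111
te_Task 2 = (6 + 4·7 + 20)/6 = 54/6 = 9; σ²_Task 2 = ((20−6)/6)² = 5.444
te_Task 3 = (1 + 4·4 + 7)/6 = 24/6 = 4; σ²_Task 3 = ((7−1)/6)² = 1.000
te_Task 4 = (4 + 4·5 + 12)/6 = 36/6 = 6; σ²_Task 4 = ((12−4)/6)² = 1.778
te_Task 5 = (1 + 4·3 + 5)/6 = 18/6 = 3; σ²_Task 5 = ((5−1)/6)² = 0.444
te_Task 6 = (9 + 4·14 + 19)/6 = 84/6 = 14; σ²_Task 6 = ((19−9)/6)² = 2.778
te_Task 7 = (9 + 4·13 + 23)/6 = 84/6 = 14; σ²_Task 7 = ((23−9)/6)² = 5.444
te_Task 8 = (1 + 4·3 + 5)/6 = 18/6 = 3; σ²_Task 8 = ((5−1)/6)² = 0.444

Forward pass:
ES_Task 1 = 0; EF_Task 1 = 2
ES_Task 2 = 2; EF_Task 2 = 2+9 = 11
ES_Task 3 = 2; EF_Task 3 = 2+4 = 6
ES_Task 4 = 2; EF_Task 4 = 2+6 = 8
ES_Task 5 = max(EF_Task 1=2, EF_Task 4=8) = 8; EF_Task 5 = 8+3 = 11
ES_Task 6 = 2; EF_Task 6 = 2+14 = 16
ES_Task 7 = 8; EF_Task 7 = 8+14 = 22
ES_Task 8 = max(EF_Task 2=11, EF_Task 3=6, EF_Task 5=11, EF_Task 6=16, EF_Task 7=22) = 22; EF_Task 8 = 22+3 = 25
Expected project duration μ = 25 hours. Critical path: Task 1 → Task 4 → Task 7 → Task 8.

Variance along critical path = 0.111 + 1.778 + 5.444 + 0.444 = 7.778; σ = √7.778 = 2.789 hours.
Z = (29 − 25) / 2.789 = 1.434
P(T ≤ 29) = Φ(1.434) ≈ 0.924

0.924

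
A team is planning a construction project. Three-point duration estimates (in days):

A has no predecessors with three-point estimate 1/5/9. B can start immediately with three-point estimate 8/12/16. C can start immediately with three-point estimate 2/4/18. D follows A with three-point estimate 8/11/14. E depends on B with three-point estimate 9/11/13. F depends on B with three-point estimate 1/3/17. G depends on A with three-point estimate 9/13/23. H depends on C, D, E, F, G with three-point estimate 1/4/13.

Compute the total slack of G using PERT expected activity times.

te_A = (1 + 4·5 + 9)/6 = 30/6 = 5
te_B = (8 + 4·12 + 16)/6 = 72/6 = 12
te_C = (2 + 4·4 + 18)/6 = 36/6 = 6
te_D = (8 + 4·11 + 14)/6 = 66/6 = 11
te_E = (9 + 4·11 + 13)/6 = 66/6 = 11
te_F = (1 + 4·3 + 17)/6 = 30/6 = 5
te_G = (9 + 4·13 + 23)/6 = 84/6 = 14
te_H = (1 + 4·4 + 13)/6 = 30/6 = 5

Forward pass:
ES_A = 0; EF_A = 5
ES_B = 0; EF_B = 12
ES_C = 0; EF_C = 6
ES_D = 5; EF_D = 5+11 = 16
ES_E = 12; EF_E = 12+11 = 23
ES_F = 12; EF_F = 12+5 = 17
ES_G = 5; EF_G = 5+14 = 19
ES_H = max(EF_C=6, EF_D=16, EF_E=23, EF_F=17, EF_G=19) = 23; EF_H = 23+5 = 28
Expected project duration μ = 28 days. Critical path: B → E → H.

Backward pass:
LF_H = 28; LS_H = 28−5 = 23
LF_G = LS_H = 23; LS_G = 23−14 = 9
LF_F = LS_H = 23; LS_F = 23−5 = 18
LF_E = LS_H = 23; LS_E = 23−11 = 12
LF_D = LS_H = 23; LS_D = 23−11 = 12
LF_C = LS_H = 23; LS_C = 23−6 = 17
LF_B = min(LS_E=12, LS_F=18) = 12; LS_B = 12−12 = 0
LF_A = min(LS_D=12, LS_G=9) = 9; LS_A = 9−5 = 4
Slack_G = LS_G − ES_G = 9 − 5 = 4

4 days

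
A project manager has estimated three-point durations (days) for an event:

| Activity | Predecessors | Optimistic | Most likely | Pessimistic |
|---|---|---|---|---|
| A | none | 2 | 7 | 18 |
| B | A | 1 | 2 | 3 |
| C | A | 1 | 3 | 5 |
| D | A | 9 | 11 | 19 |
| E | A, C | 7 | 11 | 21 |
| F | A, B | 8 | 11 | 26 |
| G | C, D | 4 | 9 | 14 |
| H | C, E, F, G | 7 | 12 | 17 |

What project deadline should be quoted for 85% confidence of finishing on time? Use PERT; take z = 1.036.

te_A = (2 + 4·7 + 18)/6 = 48/6 = 8; σ²_A = ((18−2)/6)² = 7.111
te_B = (1 + 4·2 + 3)/6 = 12/6 = 2; σ²_B = ((3−1)/6)² = 0.111
te_C = (1 + 4·3 + 5)/6 = 18/6 = 3; σ²_C = ((5−1)/6)² = 0.444
te_D = (9 + 4·11 + 19)/6 = 72/6 = 12; σ²_D = ((19−9)/6)² = 2.778
te_E = (7 + 4·11 + 21)/6 = 72/6 = 12; σ²_E = ((21−7)/6)² = 5.444
te_F = (8 + 4·11 + 26)/6 = 78/6 = 13; σ²_F = ((26−8)/6)² = 9.000
te_G = (4 + 4·9 + 14)/6 = 54/6 = 9; σ²_G = ((14−4)/6)² = 2.778
te_H = (7 + 4·12 + 17)/6 = 72/6 = 12; σ²_H = ((17−7)/6)² = 2.778

Forward pass:
ES_A = 0; EF_A = 8
ES_B = 8; EF_B = 8+2 = 10
ES_C = 8; EF_C = 8+3 = 11
ES_D = 8; EF_D = 8+12 = 20
ES_E = max(EF_A=8, EF_C=11) = 11; EF_E = 11+12 = 23
ES_F = max(EF_A=8, EF_B=10) = 10; EF_F = 10+13 = 23
ES_G = max(EF_C=11, EF_D=20) = 20; EF_G = 20+9 = 29
ES_H = max(EF_C=11, EF_E=23, EF_F=23, EF_G=29) = 29; EF_H = 29+12 = 41
Expected project duration μ = 41 days. Critical path: A → D → G → H.

Variance along critical path = 7.111 + 2.778 + 2.778 + 2.778 = 15.444; σ = 3.930 days.
D = μ + z·σ = 41 + 1.036·3.930 = 45.1 days

45.1 days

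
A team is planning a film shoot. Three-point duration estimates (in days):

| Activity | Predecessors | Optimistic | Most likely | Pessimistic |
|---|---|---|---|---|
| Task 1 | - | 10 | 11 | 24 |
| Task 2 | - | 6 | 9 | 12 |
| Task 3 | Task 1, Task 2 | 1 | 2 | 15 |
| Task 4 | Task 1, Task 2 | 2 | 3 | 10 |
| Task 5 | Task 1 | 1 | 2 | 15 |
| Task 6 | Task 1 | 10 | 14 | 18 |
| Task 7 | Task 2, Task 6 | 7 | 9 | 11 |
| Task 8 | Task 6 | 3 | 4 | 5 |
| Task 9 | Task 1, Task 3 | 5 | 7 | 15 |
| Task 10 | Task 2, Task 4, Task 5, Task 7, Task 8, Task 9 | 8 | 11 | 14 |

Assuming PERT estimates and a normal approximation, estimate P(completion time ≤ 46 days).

te_Task 1 = (10 + 4·11 + 24)/6 = 78/6 = 13; σ²_Task 1 = ((24−10)/6)² = 5.444
te_Task 2 = (6 + 4·9 + 12)/6 = 54/6 = 9; σ²_Task 2 = ((12−6)/6)² = 1.000
te_Task 3 = (1 + 4·2 + 15)/6 = 24/6 = 4; σ²_Task 3 = ((15−1)/6)² = 5.444
te_Task 4 = (2 + 4·3 + 10)/6 = 24/6 = 4; σ²_Task 4 = ((10−2)/6)² = 1.778
te_Task 5 = (1 + 4·2 + 15)/6 = 24/6 = 4; σ²_Task 5 = ((15−1)/6)² = 5.444
te_Task 6 = (10 + 4·14 + 18)/6 = 84/6 = 14; σ²_Task 6 = ((18−10)/6)² = 1.778
te_Task 7 = (7 + 4·9 + 11)/6 = 54/6 = 9; σ²_Task 7 = ((11−7)/6)² = 0.444
te_Task 8 = (3 + 4·4 + 5)/6 = 24/6 = 4; σ²_Task 8 = ((5−3)/6)² = 0.111
te_Task 9 = (5 + 4·7 + 15)/6 = 48/6 = 8; σ²_Task 9 = ((15−5)/6)² = 2.778
te_Task 10 = (8 + 4·11 + 14)/6 = 66/6 = 11; σ²_Task 10 = ((14−8)/6)² = 1.000

Forward pass:
ES_Task 1 = 0; EF_Task 1 = 13
ES_Task 2 = 0; EF_Task 2 = 9
ES_Task 3 = max(EF_Task 1=13, EF_Task 2=9) = 13; EF_Task 3 = 13+4 = 17
ES_Task 4 = max(EF_Task 1=13, EF_Task 2=9) = 13; EF_Task 4 = 13+4 = 17
ES_Task 5 = 13; EF_Task 5 = 13+4 = 17
ES_Task 6 = 13; EF_Task 6 = 13+14 = 27
ES_Task 7 = max(EF_Task 2=9, EF_Task 6=27) = 27; EF_Task 7 = 27+9 = 36
ES_Task 8 = 27; EF_Task 8 = 27+4 = 31
ES_Task 9 = max(EF_Task 1=13, EF_Task 3=17) = 17; EF_Task 9 = 17+8 = 25
ES_Task 10 = max(EF_Task 2=9, EF_Task 4=17, EF_Task 5=17, EF_Task 7=36, EF_Task 8=31, EF_Task 9=25) = 36; EF_Task 10 = 36+11 = 47
Expected project duration μ = 47 days. Critical path: Task 1 → Task 6 → Task 7 → Task 10.

Variance along critical path = 5.444 + 1.778 + 0.444 + 1.000 = 8.667; σ = √8.667 = 2.944 days.
Z = (46 − 47) / 2.944 = -0.340
P(T ≤ 46) = Φ(-0.340) ≈ 0.367

0.367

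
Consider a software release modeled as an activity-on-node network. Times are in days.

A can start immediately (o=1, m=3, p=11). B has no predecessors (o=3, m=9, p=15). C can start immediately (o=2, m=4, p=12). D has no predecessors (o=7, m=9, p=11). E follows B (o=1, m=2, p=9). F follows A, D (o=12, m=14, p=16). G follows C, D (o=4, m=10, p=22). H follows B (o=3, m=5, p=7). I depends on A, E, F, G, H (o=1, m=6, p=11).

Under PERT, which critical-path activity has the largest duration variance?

I

te_A = (1 + 4·3 + 11)/6 = 24/6 = 4; σ²_A = ((11−1)/6)² = 2.778
te_B = (3 + 4·9 + 15)/6 = 54/6 = 9; σ²_B = ((15−3)/6)² = 4.000
te_C = (2 + 4·4 + 12)/6 = 30/6 = 5; σ²_C = ((12−2)/6)² = 2.778
te_D = (7 + 4·9 + 11)/6 = 54/6 = 9; σ²_D = ((11−7)/6)² = 0.444
te_E = (1 + 4·2 + 9)/6 = 18/6 = 3; σ²_E = ((9−1)/6)² = 1.778
te_F = (12 + 4·14 + 16)/6 = 84/6 = 14; σ²_F = ((16−12)/6)² = 0.444
te_G = (4 + 4·10 + 22)/6 = 66/6 = 11; σ²_G = ((22−4)/6)² = 9.000
te_H = (3 + 4·5 + 7)/6 = 30/6 = 5; σ²_H = ((7−3)/6)² = 0.444
te_I = (1 + 4·6 + 11)/6 = 36/6 = 6; σ²_I = ((11−1)/6)² = 2.778

Forward pass:
ES_A = 0; EF_A = 4
ES_B = 0; EF_B = 9
ES_C = 0; EF_C = 5
ES_D = 0; EF_D = 9
ES_E = 9; EF_E = 9+3 = 12
ES_F = max(EF_A=4, EF_D=9) = 9; EF_F = 9+14 = 23
ES_G = max(EF_C=5, EF_D=9) = 9; EF_G = 9+11 = 20
ES_H = 9; EF_H = 9+5 = 14
ES_I = max(EF_A=4, EF_E=12, EF_F=23, EF_G=20, EF_H=14) = 23; EF_I = 23+6 = 29
Expected project duration μ = 29 days. Critical path: D → F → I.

Variances on critical path: σ²_D=0.444, σ²_F=0.444, σ²_I=2.778.
Largest is σ²_I = 2.778.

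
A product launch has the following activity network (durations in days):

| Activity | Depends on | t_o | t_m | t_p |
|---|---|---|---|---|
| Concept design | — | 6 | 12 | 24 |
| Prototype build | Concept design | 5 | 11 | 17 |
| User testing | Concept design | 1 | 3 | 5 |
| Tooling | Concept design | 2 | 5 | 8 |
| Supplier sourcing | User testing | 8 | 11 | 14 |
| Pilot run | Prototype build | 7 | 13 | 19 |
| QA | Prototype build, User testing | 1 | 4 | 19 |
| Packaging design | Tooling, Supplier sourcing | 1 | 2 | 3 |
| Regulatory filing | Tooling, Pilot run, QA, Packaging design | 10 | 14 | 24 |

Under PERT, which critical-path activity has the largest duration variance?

te_Concept design = (6 + 4·12 + 24)/6 = 78/6 = 13; σ²_Concept design = ((24−6)/6)² = 9.000
te_Prototype build = (5 + 4·11 + 17)/6 = 66/6 = 11; σ²_Prototype build = ((17−5)/6)² = 4.000
te_User testing = (1 + 4·3 + 5)/6 = 18/6 = 3; σ²_User testing = ((5−1)/6)² = 0.444
te_Tooling = (2 + 4·5 + 8)/6 = 30/6 = 5; σ²_Tooling = ((8−2)/6)² = 1.000
te_Supplier sourcing = (8 + 4·11 + 14)/6 = 66/6 = 11; σ²_Supplier sourcing = ((14−8)/6)² = 1.000
te_Pilot run = (7 + 4·13 + 19)/6 = 78/6 = 13; σ²_Pilot run = ((19−7)/6)² = 4.000
te_QA = (1 + 4·4 + 19)/6 = 36/6 = 6; σ²_QA = ((19−1)/6)² = 9.000
te_Packaging design = (1 + 4·2 + 3)/6 = 12/6 = 2; σ²_Packaging design = ((3−1)/6)² = 0.111
te_Regulatory filing = (10 + 4·14 + 24)/6 = 90/6 = 15; σ²_Regulatory filing = ((24−10)/6)² = 5.444

Forward pass:
ES_Concept design = 0; EF_Concept design = 13
ES_Prototype build = 13; EF_Prototype build = 13+11 = 24
ES_User testing = 13; EF_User testing = 13+3 = 16
ES_Tooling = 13; EF_Tooling = 13+5 = 18
ES_Supplier sourcing = 16; EF_Supplier sourcing = 16+11 = 27
ES_Pilot run = 24; EF_Pilot run = 24+13 = 37
ES_QA = max(EF_Prototype build=24, EF_User testing=16) = 24; EF_QA = 24+6 = 30
ES_Packaging design = max(EF_Tooling=18, EF_Supplier sourcing=27) = 27; EF_Packaging design = 27+2 = 29
ES_Regulatory filing = max(EF_Tooling=18, EF_Pilot run=37, EF_QA=30, EF_Packaging design=29) = 37; EF_Regulatory filing = 37+15 = 52
Expected project duration μ = 52 days. Critical path: Concept design → Prototype build → Pilot run → Regulatory filing.

Variances on critical path: σ²_Concept design=9.000, σ²_Prototype build=4.000, σ²_Pilot run=4.000, σ²_Regulatory filing=5.444.
Largest is σ²_Concept design = 9.000.

Concept design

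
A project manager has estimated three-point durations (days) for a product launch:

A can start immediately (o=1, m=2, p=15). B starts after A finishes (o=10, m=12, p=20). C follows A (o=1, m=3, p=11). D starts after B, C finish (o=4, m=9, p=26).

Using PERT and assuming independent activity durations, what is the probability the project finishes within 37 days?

te_A = (1 + 4·2 + 15)/6 = 24/6 = 4; σ²_A = ((15−1)/6)² = 5.444
te_B = (10 + 4·12 + 20)/6 = 78/6 = 13; σ²_B = ((20−10)/6)² = 2.778
te_C = (1 + 4·3 + 11)/6 = 24/6 = 4; σ²_C = ((11−1)/6)² = 2.778
te_D = (4 + 4·9 + 26)/6 = 66/6 = 11; σ²_D = ((26−4)/6)² = 13.444

Forward pass:
ES_A = 0; EF_A = 4
ES_B = 4; EF_B = 4+13 = 17
ES_C = 4; EF_C = 4+4 = 8
ES_D = max(EF_B=17, EF_C=8) = 17; EF_D = 17+11 = 28
Expected project duration μ = 28 days. Critical path: A → B → D.

Variance along critical path = 5.444 + 2.778 + 13.444 = 21.667; σ = √21.667 = 4.655 days.
Z = (37 − 28) / 4.655 = 1.934
P(T ≤ 37) = Φ(1.934) ≈ 0.973

0.973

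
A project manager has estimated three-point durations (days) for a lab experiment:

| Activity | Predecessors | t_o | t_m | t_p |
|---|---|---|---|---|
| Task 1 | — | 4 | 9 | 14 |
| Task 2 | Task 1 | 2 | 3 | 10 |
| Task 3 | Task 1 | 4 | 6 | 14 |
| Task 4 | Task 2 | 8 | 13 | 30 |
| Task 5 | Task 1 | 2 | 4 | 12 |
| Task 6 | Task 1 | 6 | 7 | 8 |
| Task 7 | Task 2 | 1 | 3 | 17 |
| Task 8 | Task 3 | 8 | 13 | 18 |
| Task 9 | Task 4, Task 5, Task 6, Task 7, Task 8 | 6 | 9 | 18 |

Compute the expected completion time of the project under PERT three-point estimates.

te_Task 1 = (4 + 4·9 + 14)/6 = 54/6 = 9
te_Task 2 = (2 + 4·3 + 10)/6 = 24/6 = 4
te_Task 3 = (4 + 4·6 + 14)/6 = 42/6 = 7
te_Task 4 = (8 + 4·13 + 30)/6 = 90/6 = 15
te_Task 5 = (2 + 4·4 + 12)/6 = 30/6 = 5
te_Task 6 = (6 + 4·7 + 8)/6 = 42/6 = 7
te_Task 7 = (1 + 4·3 + 17)/6 = 30/6 = 5
te_Task 8 = (8 + 4·13 + 18)/6 = 78/6 = 13
te_Task 9 = (6 + 4·9 + 18)/6 = 60/6 = 10

Forward pass:
ES_Task 1 = 0; EF_Task 1 = 9
ES_Task 2 = 9; EF_Task 2 = 9+4 = 13
ES_Task 3 = 9; EF_Task 3 = 9+7 = 16
ES_Task 4 = 13; EF_Task 4 = 13+15 = 28
ES_Task 5 = 9; EF_Task 5 = 9+5 = 14
ES_Task 6 = 9; EF_Task 6 = 9+7 = 16
ES_Task 7 = 13; EF_Task 7 = 13+5 = 18
ES_Task 8 = 16; EF_Task 8 = 16+13 = 29
ES_Task 9 = max(EF_Task 4=28, EF_Task 5=14, EF_Task 6=16, EF_Task 7=18, EF_Task 8=29) = 29; EF_Task 9 = 29+10 = 39
Expected project duration μ = 39 days. Critical path: Task 1 → Task 3 → Task 8 → Task 9.

39 days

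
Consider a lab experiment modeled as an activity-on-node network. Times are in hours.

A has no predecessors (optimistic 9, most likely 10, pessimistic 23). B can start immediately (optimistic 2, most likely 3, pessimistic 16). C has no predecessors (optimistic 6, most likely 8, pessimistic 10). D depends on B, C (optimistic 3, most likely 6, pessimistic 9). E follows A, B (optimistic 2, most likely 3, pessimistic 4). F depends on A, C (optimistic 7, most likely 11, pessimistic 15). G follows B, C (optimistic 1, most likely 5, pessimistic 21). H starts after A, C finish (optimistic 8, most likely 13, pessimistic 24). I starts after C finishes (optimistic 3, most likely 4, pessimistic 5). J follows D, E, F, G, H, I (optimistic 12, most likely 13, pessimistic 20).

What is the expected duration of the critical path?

te_A = (9 + 4·10 + 23)/6 = 72/6 = 12
te_B = (2 + 4·3 + 16)/6 = 30/6 = 5
te_C = (6 + 4·8 + 10)/6 = 48/6 = 8
te_D = (3 + 4·6 + 9)/6 = 36/6 = 6
te_E = (2 + 4·3 + 4)/6 = 18/6 = 3
te_F = (7 + 4·11 + 15)/6 = 66/6 = 11
te_G = (1 + 4·5 + 21)/6 = 42/6 = 7
te_H = (8 + 4·13 + 24)/6 = 84/6 = 14
te_I = (3 + 4·4 + 5)/6 = 24/6 = 4
te_J = (12 + 4·13 + 20)/6 = 84/6 = 14

Forward pass:
ES_A = 0; EF_A = 12
ES_B = 0; EF_B = 5
ES_C = 0; EF_C = 8
ES_D = max(EF_B=5, EF_C=8) = 8; EF_D = 8+6 = 14
ES_E = max(EF_A=12, EF_B=5) = 12; EF_E = 12+3 = 15
ES_F = max(EF_A=12, EF_C=8) = 12; EF_F = 12+11 = 23
ES_G = max(EF_B=5, EF_C=8) = 8; EF_G = 8+7 = 15
ES_H = max(EF_A=12, EF_C=8) = 12; EF_H = 12+14 = 26
ES_I = 8; EF_I = 8+4 = 12
ES_J = max(EF_D=14, EF_E=15, EF_F=23, EF_G=15, EF_H=26, EF_I=12) = 26; EF_J = 26+14 = 40
Expected project duration μ = 40 hours. Critical path: A → H → J.

40 hours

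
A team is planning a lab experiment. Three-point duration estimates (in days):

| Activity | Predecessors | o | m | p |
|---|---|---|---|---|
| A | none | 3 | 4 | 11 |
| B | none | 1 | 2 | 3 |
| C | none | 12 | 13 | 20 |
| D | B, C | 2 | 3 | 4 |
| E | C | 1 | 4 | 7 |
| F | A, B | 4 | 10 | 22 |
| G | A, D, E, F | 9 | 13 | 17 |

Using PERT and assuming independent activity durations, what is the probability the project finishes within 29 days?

0.174

te_A = (3 + 4·4 + 11)/6 = 30/6 = 5; σ²_A = ((11−3)/6)² = 1.778
te_B = (1 + 4·2 + 3)/6 = 12/6 = 2; σ²_B = ((3−1)/6)² = 0.111
te_C = (12 + 4·13 + 20)/6 = 84/6 = 14; σ²_C = ((20−12)/6)² = 1.778
te_D = (2 + 4·3 + 4)/6 = 18/6 = 3; σ²_D = ((4−2)/6)² = 0.111
te_E = (1 + 4·4 + 7)/6 = 24/6 = 4; σ²_E = ((7−1)/6)² = 1.000
te_F = (4 + 4·10 + 22)/6 = 66/6 = 11; σ²_F = ((22−4)/6)² = 9.000
te_G = (9 + 4·13 + 17)/6 = 78/6 = 13; σ²_G = ((17−9)/6)² = 1.778

Forward pass:
ES_A = 0; EF_A = 5
ES_B = 0; EF_B = 2
ES_C = 0; EF_C = 14
ES_D = max(EF_B=2, EF_C=14) = 14; EF_D = 14+3 = 17
ES_E = 14; EF_E = 14+4 = 18
ES_F = max(EF_A=5, EF_B=2) = 5; EF_F = 5+11 = 16
ES_G = max(EF_A=5, EF_D=17, EF_E=18, EF_F=16) = 18; EF_G = 18+13 = 31
Expected project duration μ = 31 days. Critical path: C → E → G.

Variance along critical path = 1.778 + 1.000 + 1.778 = 4.556; σ = √4.556 = 2.134 days.
Z = (29 − 31) / 2.134 = -0.937
P(T ≤ 29) = Φ(-0.937) ≈ 0.174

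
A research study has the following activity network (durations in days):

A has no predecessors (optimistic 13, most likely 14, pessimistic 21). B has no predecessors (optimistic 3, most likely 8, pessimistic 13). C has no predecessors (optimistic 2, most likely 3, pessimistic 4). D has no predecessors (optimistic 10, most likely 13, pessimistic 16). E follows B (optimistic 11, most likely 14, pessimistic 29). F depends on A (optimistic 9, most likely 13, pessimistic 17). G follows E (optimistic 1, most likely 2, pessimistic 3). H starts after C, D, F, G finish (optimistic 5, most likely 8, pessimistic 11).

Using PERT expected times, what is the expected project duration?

te_A = (13 + 4·14 + 21)/6 = 90/6 = 15
te_B = (3 + 4·8 + 13)/6 = 48/6 = 8
te_C = (2 + 4·3 + 4)/6 = 18/6 = 3
te_D = (10 + 4·13 + 16)/6 = 78/6 = 13
te_E = (11 + 4·14 + 29)/6 = 96/6 = 16
te_F = (9 + 4·13 + 17)/6 = 78/6 = 13
te_G = (1 + 4·2 + 3)/6 = 12/6 = 2
te_H = (5 + 4·8 + 11)/6 = 48/6 = 8

Forward pass:
ES_A = 0; EF_A = 15
ES_B = 0; EF_B = 8
ES_C = 0; EF_C = 3
ES_D = 0; EF_D = 13
ES_E = 8; EF_E = 8+16 = 24
ES_F = 15; EF_F = 15+13 = 28
ES_G = 24; EF_G = 24+2 = 26
ES_H = max(EF_C=3, EF_D=13, EF_F=28, EF_G=26) = 28; EF_H = 28+8 = 36
Expected project duration μ = 36 days. Critical path: A → F → H.

36 days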